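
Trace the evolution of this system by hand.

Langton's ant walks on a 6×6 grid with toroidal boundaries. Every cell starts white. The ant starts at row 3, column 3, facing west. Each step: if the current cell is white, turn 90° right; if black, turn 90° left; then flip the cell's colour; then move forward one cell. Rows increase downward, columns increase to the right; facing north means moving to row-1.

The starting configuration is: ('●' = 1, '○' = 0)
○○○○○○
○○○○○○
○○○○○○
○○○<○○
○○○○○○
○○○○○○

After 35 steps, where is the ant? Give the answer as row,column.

t=0: ○○○○○○
○○○○○○
○○○○○○
○○○<○○
○○○○○○
○○○○○○
t=1: ○○○○○○
○○○○○○
○○○^○○
○○○●○○
○○○○○○
○○○○○○
t=2: ○○○○○○
○○○○○○
○○○●>○
○○○●○○
○○○○○○
○○○○○○
t=3: ○○○○○○
○○○○○○
○○○●●○
○○○●v○
○○○○○○
○○○○○○
t=4: ○○○○○○
○○○○○○
○○○●●○
○○○<●○
○○○○○○
○○○○○○
t=5: ○○○○○○
○○○○○○
○○○●●○
○○○○●○
○○○v○○
○○○○○○
t=6: ○○○○○○
○○○○○○
○○○●●○
○○○○●○
○○<●○○
○○○○○○
t=7: ○○○○○○
○○○○○○
○○○●●○
○○^○●○
○○●●○○
○○○○○○
t=8: ○○○○○○
○○○○○○
○○○●●○
○○●>●○
○○●●○○
○○○○○○
t=9: ○○○○○○
○○○○○○
○○○●●○
○○●●●○
○○●v○○
○○○○○○
t=10: ○○○○○○
○○○○○○
○○○●●○
○○●●●○
○○●○>○
○○○○○○
t=11: ○○○○○○
○○○○○○
○○○●●○
○○●●●○
○○●○●○
○○○○v○
t=12: ○○○○○○
○○○○○○
○○○●●○
○○●●●○
○○●○●○
○○○<●○
t=13: ○○○○○○
○○○○○○
○○○●●○
○○●●●○
○○●^●○
○○○●●○
t=14: ○○○○○○
○○○○○○
○○○●●○
○○●●●○
○○●●>○
○○○●●○
t=15: ○○○○○○
○○○○○○
○○○●●○
○○●●^○
○○●●○○
○○○●●○
t=16: ○○○○○○
○○○○○○
○○○●●○
○○●<○○
○○●●○○
○○○●●○
t=17: ○○○○○○
○○○○○○
○○○●●○
○○●○○○
○○●v○○
○○○●●○
t=18: ○○○○○○
○○○○○○
○○○●●○
○○●○○○
○○●○>○
○○○●●○
t=19: ○○○○○○
○○○○○○
○○○●●○
○○●○○○
○○●○●○
○○○●v○
t=20: ○○○○○○
○○○○○○
○○○●●○
○○●○○○
○○●○●○
○○○●○>
t=21: ○○○○○v
○○○○○○
○○○●●○
○○●○○○
○○●○●○
○○○●○●
t=22: ○○○○<●
○○○○○○
○○○●●○
○○●○○○
○○●○●○
○○○●○●
t=23: ○○○○●●
○○○○○○
○○○●●○
○○●○○○
○○●○●○
○○○●^●
t=24: ○○○○●●
○○○○○○
○○○●●○
○○●○○○
○○●○●○
○○○●●>
t=25: ○○○○●●
○○○○○○
○○○●●○
○○●○○○
○○●○●^
○○○●●○
t=26: ○○○○●●
○○○○○○
○○○●●○
○○●○○○
>○●○●●
○○○●●○
t=27: ○○○○●●
○○○○○○
○○○●●○
○○●○○○
●○●○●●
v○○●●○
t=28: ○○○○●●
○○○○○○
○○○●●○
○○●○○○
●○●○●●
●○○●●<
t=29: ○○○○●●
○○○○○○
○○○●●○
○○●○○○
●○●○●^
●○○●●●
t=30: ○○○○●●
○○○○○○
○○○●●○
○○●○○○
●○●○<○
●○○●●●
t=31: ○○○○●●
○○○○○○
○○○●●○
○○●○○○
●○●○○○
●○○●v●
t=32: ○○○○●●
○○○○○○
○○○●●○
○○●○○○
●○●○○○
●○○●○>
t=33: ○○○○●●
○○○○○○
○○○●●○
○○●○○○
●○●○○^
●○○●○○
t=34: ○○○○●●
○○○○○○
○○○●●○
○○●○○○
>○●○○●
●○○●○○
t=35: ○○○○●●
○○○○○○
○○○●●○
^○●○○○
○○●○○●
●○○●○○

3,0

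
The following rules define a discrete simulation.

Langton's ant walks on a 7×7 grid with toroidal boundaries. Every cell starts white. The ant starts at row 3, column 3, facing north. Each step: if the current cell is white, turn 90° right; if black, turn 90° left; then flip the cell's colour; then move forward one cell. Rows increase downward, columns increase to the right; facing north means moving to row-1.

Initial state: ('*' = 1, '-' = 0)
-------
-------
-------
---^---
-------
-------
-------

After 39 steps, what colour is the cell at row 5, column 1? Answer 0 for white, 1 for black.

0

step 0: -------
-------
-------
---^---
-------
-------
-------
step 1: -------
-------
-------
---*>--
-------
-------
-------
step 2: -------
-------
-------
---**--
----v--
-------
-------
step 3: -------
-------
-------
---**--
---<*--
-------
-------
step 4: -------
-------
-------
---^*--
---**--
-------
-------
step 5: -------
-------
-------
--<-*--
---**--
-------
-------
step 6: -------
-------
--^----
--*-*--
---**--
-------
-------
step 7: -------
-------
--*>---
--*-*--
---**--
-------
-------
step 8: -------
-------
--**---
--*v*--
---**--
-------
-------
step 9: -------
-------
--**---
--<**--
---**--
-------
-------
step 10: -------
-------
--**---
---**--
--v**--
-------
-------
step 11: -------
-------
--**---
---**--
-<***--
-------
-------
step 12: -------
-------
--**---
-^-**--
-****--
-------
-------
step 13: -------
-------
--**---
-*>**--
-****--
-------
-------
step 14: -------
-------
--**---
-****--
-*v**--
-------
-------
step 15: -------
-------
--**---
-****--
-*->*--
-------
-------
step 16: -------
-------
--**---
-**^*--
-*--*--
-------
-------
step 17: -------
-------
--**---
-*<-*--
-*--*--
-------
-------
step 18: -------
-------
--**---
-*--*--
-*v-*--
-------
-------
step 19: -------
-------
--**---
-*--*--
-<*-*--
-------
-------
step 20: -------
-------
--**---
-*--*--
--*-*--
-v-----
-------
step 21: -------
-------
--**---
-*--*--
--*-*--
<*-----
-------
step 22: -------
-------
--**---
-*--*--
^-*-*--
**-----
-------
step 23: -------
-------
--**---
-*--*--
*>*-*--
**-----
-------
step 24: -------
-------
--**---
-*--*--
***-*--
*v-----
-------
step 25: -------
-------
--**---
-*--*--
***-*--
*->----
-------
step 26: -------
-------
--**---
-*--*--
***-*--
*-*----
--v----
step 27: -------
-------
--**---
-*--*--
***-*--
*-*----
-<*----
step 28: -------
-------
--**---
-*--*--
***-*--
*^*----
-**----
step 29: -------
-------
--**---
-*--*--
***-*--
**>----
-**----
step 30: -------
-------
--**---
-*--*--
**^-*--
**-----
-**----
step 31: -------
-------
--**---
-*--*--
*<--*--
**-----
-**----
step 32: -------
-------
--**---
-*--*--
*---*--
*v-----
-**----
step 33: -------
-------
--**---
-*--*--
*---*--
*->----
-**----
step 34: -------
-------
--**---
-*--*--
*---*--
*-*----
-*v----
step 35: -------
-------
--**---
-*--*--
*---*--
*-*----
-*->---
step 36: ---v---
-------
--**---
-*--*--
*---*--
*-*----
-*-*---
step 37: --<*---
-------
--**---
-*--*--
*---*--
*-*----
-*-*---
step 38: --**---
-------
--**---
-*--*--
*---*--
*-*----
-*^*---
step 39: --**---
-------
--**---
-*--*--
*---*--
*-*----
-**>---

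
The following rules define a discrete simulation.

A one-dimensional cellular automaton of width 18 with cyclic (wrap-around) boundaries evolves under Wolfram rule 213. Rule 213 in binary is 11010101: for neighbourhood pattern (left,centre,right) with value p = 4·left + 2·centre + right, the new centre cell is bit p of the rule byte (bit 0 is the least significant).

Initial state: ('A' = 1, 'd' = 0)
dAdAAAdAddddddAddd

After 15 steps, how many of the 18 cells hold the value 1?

10

k=0  dAdAAAdAddddddAddd
k=1  dAddAAdAAAAAAdAAAA
k=2  dAAddAddAAAAAddAAA
k=3  ddAAdAAddAAAAAddAA
k=4  AddAddAAddAAAAAddA
k=5  AAdAAddAAddAAAAAdd
k=6  dAddAAddAAddAAAAAd
k=7  dAAddAAddAAddAAAAA
k=8  ddAAddAAddAAddAAAA
k=9  AddAAddAAddAAddAAA
k=10  AAddAAddAAddAAddAA
k=11  AAAddAAddAAddAAddA
k=12  AAAAddAAddAAddAAdd
k=13  dAAAAddAAddAAddAAd
k=14  ddAAAAddAAddAAddAA
k=15  AddAAAAddAAddAAddA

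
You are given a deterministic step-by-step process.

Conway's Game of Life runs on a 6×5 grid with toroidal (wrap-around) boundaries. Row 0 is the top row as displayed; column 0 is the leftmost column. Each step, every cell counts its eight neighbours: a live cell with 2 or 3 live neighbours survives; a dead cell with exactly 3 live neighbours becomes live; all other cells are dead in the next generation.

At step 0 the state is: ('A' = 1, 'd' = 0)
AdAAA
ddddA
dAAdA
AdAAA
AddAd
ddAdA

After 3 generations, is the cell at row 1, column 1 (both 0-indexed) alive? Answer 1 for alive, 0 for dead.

1

step 0: AdAAA
ddddA
dAAdA
AdAAA
AddAd
ddAdA
step 1: AAAdd
ddddd
dAAdd
ddddd
Adddd
ddAdd
step 2: dAAdd
Adddd
ddddd
dAddd
ddddd
AdAdd
step 3: AdAdd
dAddd
ddddd
ddddd
dAddd
ddAdd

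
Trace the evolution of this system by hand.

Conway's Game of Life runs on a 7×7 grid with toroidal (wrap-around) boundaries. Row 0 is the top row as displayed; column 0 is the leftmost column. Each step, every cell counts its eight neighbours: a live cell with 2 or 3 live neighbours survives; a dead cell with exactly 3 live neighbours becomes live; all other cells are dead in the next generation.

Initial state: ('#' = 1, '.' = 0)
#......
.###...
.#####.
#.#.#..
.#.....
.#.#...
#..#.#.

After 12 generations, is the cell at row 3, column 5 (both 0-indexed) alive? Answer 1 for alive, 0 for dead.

1

0) #......
.###...
.#####.
#.#.#..
.#.....
.#.#...
#..#.#.
1) #..##.#
#......
#....#.
#...##.
##.#...
##..#..
###.#.#
2) ..###..
##..##.
##..##.
#...##.
..##.#.
....##.
..#.#..
3) ..#....
#......
...#...
#.#....
...#...
..#..#.
..#....
4) .#.....
.......
.#.....
..##...
.###...
..##...
.###...
5) .#.....
.......
..#....
...#...
.#..#..
....#..
.#.#...
6) ..#....
.......
.......
..##...
...##..
..###..
..#....
7) .......
.......
.......
..###..
.......
..#.#..
.##....
8) .......
.......
...#...
...#...
..#.#..
.###...
.###...
9) ..#....
.......
.......
..###..
.#..#..
....#..
.#.#...
10) ..#....
.......
...#...
..###..
..#.##.
..###..
..##...
11) ..##...
.......
..###..
..#..#.
.#...#.
.#...#.
.#..#..
12) ..##...
....#..
..###..
.##..#.
.##.###
###.##.
.#.##..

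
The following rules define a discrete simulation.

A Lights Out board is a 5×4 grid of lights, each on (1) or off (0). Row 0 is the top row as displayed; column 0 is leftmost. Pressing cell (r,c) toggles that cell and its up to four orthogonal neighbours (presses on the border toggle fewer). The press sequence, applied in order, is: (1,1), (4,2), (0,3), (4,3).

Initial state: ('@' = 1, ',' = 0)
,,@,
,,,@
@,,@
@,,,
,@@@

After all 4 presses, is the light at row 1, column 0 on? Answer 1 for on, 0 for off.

0) ,,@,
,,,@
@,,@
@,,,
,@@@
1) ,@@,
@@@@
@@,@
@,,,
,@@@
2) ,@@,
@@@@
@@,@
@,@,
,,,,
3) ,@,@
@@@,
@@,@
@,@,
,,,,
4) ,@,@
@@@,
@@,@
@,@@
,,@@

1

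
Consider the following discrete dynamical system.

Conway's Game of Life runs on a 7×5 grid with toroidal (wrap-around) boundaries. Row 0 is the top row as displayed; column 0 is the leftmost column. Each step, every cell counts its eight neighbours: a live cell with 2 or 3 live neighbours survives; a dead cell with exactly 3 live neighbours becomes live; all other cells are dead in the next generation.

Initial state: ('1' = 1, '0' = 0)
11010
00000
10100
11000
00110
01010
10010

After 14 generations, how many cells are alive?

gen 0: 11010
00000
10100
11000
00110
01010
10010
gen 1: 11100
10101
10000
10011
10011
01010
10010
gen 2: 00100
00111
00000
01010
01000
01010
10010
gen 3: 01100
00110
00001
00100
11000
11001
01011
gen 4: 11001
01110
00100
11000
00101
00010
00011
gen 5: 01000
00011
10010
11110
11111
00100
00110
gen 6: 00001
10111
10000
00000
00000
10000
01110
gen 7: 00000
11010
11010
00000
00000
01100
11111
gen 8: 00000
11000
11000
00000
00000
00001
10011
gen 9: 01000
11000
11000
00000
00000
10011
10011
gen 10: 01100
00100
11000
00000
00001
10010
01110
gen 11: 00000
10100
01000
10000
00001
11010
10011
gen 12: 11010
01000
11000
10000
01001
01110
11110
gen 13: 00010
00001
11000
00001
01011
00000
00000
gen 14: 00000
10001
10001
01111
10011
00000
00000

11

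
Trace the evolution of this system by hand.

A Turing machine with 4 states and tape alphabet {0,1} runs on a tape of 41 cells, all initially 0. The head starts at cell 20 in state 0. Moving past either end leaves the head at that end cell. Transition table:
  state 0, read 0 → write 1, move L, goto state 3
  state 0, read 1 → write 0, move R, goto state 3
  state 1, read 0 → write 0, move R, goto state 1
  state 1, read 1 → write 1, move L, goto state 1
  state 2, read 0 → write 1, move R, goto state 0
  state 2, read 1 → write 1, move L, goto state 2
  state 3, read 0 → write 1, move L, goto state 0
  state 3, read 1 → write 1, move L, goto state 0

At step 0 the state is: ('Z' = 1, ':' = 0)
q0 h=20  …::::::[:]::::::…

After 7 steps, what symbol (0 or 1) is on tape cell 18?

1

gen 0: q0 h=20  …::::::[:]::::::…
gen 1: q3 h=19  …::::::[:]Z:::::…
gen 2: q0 h=18  …::::::[:]ZZ::::…
gen 3: q3 h=17  …::::::[:]ZZZ:::…
gen 4: q0 h=16  …::::::[:]ZZZZ::…
gen 5: q3 h=15  …::::::[:]ZZZZZ:…
gen 6: q0 h=14  …::::::[:]ZZZZZZ…
gen 7: q3 h=13  …::::::[:]ZZZZZZ…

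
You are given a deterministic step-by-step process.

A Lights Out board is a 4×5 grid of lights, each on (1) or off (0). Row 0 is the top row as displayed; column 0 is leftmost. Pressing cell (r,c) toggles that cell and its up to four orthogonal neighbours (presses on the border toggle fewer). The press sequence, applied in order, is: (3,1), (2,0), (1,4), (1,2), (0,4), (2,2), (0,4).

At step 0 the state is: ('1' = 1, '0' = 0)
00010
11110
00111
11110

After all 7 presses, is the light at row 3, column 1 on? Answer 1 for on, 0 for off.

0

gen 0: 00010
11110
00111
11110
gen 1: 00010
11110
01111
00010
gen 2: 00010
01110
10111
10010
gen 3: 00011
01101
10110
10010
gen 4: 00111
00011
10010
10010
gen 5: 00100
00010
10010
10010
gen 6: 00100
00110
11100
10110
gen 7: 00111
00111
11100
10110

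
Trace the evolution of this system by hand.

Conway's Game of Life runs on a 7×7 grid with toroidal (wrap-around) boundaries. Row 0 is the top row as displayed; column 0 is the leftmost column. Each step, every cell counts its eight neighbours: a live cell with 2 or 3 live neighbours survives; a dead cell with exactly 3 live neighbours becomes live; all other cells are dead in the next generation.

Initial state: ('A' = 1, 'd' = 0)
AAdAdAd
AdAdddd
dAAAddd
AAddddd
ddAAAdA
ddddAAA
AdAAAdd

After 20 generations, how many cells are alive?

20

gen 0: AAdAdAd
AdAdddd
dAAAddd
AAddddd
ddAAAdA
ddddAAA
AdAAAdd
gen 1: Adddddd
AdddAdA
dddAddd
AdddAdd
dAAAAdA
AAddddA
AdAdddd
gen 2: Adddddd
AdddddA
AddAAAA
AAddAAd
ddAAAdA
dddddAA
ddddddd
gen 3: AdddddA
dAddAdd
dddAddd
dAddddd
dAAAddd
dddAAAA
ddddddA
gen 4: AddddAA
Adddddd
ddAdddd
dAdAddd
AAdAdAd
AddAAAA
ddddAdd
gen 5: AddddAA
AAddddd
dAAdddd
AAdAAdd
dAdAdAd
AAAAddd
dddAddd
gen 6: AAddddA
ddAdddd
dddAddd
AddAAdd
ddddddA
AAdAddd
dddAAdd
gen 7: AAAAddd
AAAdddd
ddAAAdd
dddAAdd
dAAAAdA
AdAAAdd
dddAAdA
gen 8: ddddAdA
AdddAdd
ddddAdd
dAddddd
AAddddd
AdddddA
dddddAA
gen 9: AdddAdA
dddAAdd
ddddddd
AAddddd
dAddddA
dAdddAd
ddddddd
gen 10: dddAAAd
dddAAAd
ddddddd
AAddddd
dAAdddA
Adddddd
AddddAA
gen 11: dddAddd
dddAdAd
ddddAdd
AAAdddd
ddAdddA
dddddAd
AddddAd
gen 12: ddddddA
dddAddd
dAAAAdd
AAAAddd
AdAdddA
dddddAd
ddddAdA
gen 13: dddddAd
dddAAdd
AdddAdd
ddddAdA
AdAAddA
AddddAd
ddddddA
gen 14: ddddAAd
dddAAAd
ddddAdd
dAddAdA
AAdAAdd
AAdddAd
dddddAA
gen 15: dddAddd
dddAddd
ddddddd
dAAdAdd
dddAAdd
dAAddAd
Adddddd
gen 16: ddddddd
ddddddd
ddAAddd
ddAdAdd
ddddAAd
dAAAAdd
dAAdddd
gen 17: ddddddd
ddddddd
ddAAddd
ddAdAAd
dAdddAd
dAddAAd
dAddddd
gen 18: ddddddd
ddddddd
ddAAAdd
dAAdAAd
dAAAddA
AAAdAAd
ddddddd
gen 19: ddddddd
dddAddd
dAAdAAd
AddddAd
ddddddA
AdddAAA
dAddddd
gen 20: ddddddd
ddAAAdd
dAAAAAA
AAddAAd
ddddAdd
AddddAA
AddddAA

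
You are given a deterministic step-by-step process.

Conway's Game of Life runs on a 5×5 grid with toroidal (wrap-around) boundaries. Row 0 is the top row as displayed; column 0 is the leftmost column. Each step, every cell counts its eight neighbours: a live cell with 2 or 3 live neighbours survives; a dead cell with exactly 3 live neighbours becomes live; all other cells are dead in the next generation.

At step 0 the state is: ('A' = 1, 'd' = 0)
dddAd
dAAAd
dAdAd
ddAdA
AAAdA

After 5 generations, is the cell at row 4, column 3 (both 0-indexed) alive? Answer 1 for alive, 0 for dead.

t=0: dddAd
dAAAd
dAdAd
ddAdA
AAAdA
t=1: ddddd
dAdAA
AAddA
ddddA
AAAdA
t=2: ddddd
dAAAA
dAAdd
ddAdd
AAdAA
t=3: ddddd
AAdAd
Adddd
ddddA
AAAAA
t=4: ddddd
AAddA
AAddd
ddAdd
AAAAA
t=5: ddddd
dAddA
ddAdA
ddddd
AAAAA

1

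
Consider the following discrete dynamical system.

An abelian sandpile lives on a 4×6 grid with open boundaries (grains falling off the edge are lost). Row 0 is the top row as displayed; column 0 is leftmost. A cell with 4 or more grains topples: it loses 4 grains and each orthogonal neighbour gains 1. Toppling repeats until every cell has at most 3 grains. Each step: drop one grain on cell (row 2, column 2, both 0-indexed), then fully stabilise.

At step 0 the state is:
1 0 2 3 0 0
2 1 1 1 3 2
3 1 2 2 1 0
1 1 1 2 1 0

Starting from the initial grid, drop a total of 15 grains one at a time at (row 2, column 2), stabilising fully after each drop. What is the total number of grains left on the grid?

0) 1 0 2 3 0 0
2 1 1 1 3 2
3 1 2 2 1 0
1 1 1 2 1 0
1) 1 0 2 3 0 0
2 1 1 1 3 2
3 1 3 2 1 0
1 1 1 2 1 0
2) 1 0 2 3 0 0
2 1 2 1 3 2
3 2 0 3 1 0
1 1 2 2 1 0
3) 1 0 2 3 0 0
2 1 2 1 3 2
3 2 1 3 1 0
1 1 2 2 1 0
4) 1 0 2 3 0 0
2 1 2 1 3 2
3 2 2 3 1 0
1 1 2 2 1 0
5) 1 0 2 3 0 0
2 1 2 1 3 2
3 2 3 3 1 0
1 1 2 2 1 0
6) 1 0 2 3 0 0
2 1 3 2 3 2
3 3 1 0 2 0
1 1 3 3 1 0
7) 1 0 2 3 0 0
2 1 3 2 3 2
3 3 2 0 2 0
1 1 3 3 1 0
8) 1 0 2 3 0 0
2 1 3 2 3 2
3 3 3 0 2 0
1 1 3 3 1 0
9) 1 0 3 3 0 0
3 3 0 3 3 2
0 1 3 2 2 0
2 3 1 0 2 0
10) 1 0 3 3 0 0
3 3 1 3 3 2
0 2 0 3 2 0
2 3 2 0 2 0
11) 1 0 3 3 0 0
3 3 1 3 3 2
0 2 1 3 2 0
2 3 2 0 2 0
12) 1 0 3 3 0 0
3 3 1 3 3 2
0 2 2 3 2 0
2 3 2 0 2 0
13) 1 0 3 3 0 0
3 3 1 3 3 2
0 2 3 3 2 0
2 3 2 0 2 0
14) 2 2 1 1 2 0
0 2 2 3 1 3
2 2 0 3 0 1
3 1 1 2 3 0
15) 2 2 1 1 2 0
0 2 2 3 1 3
2 2 1 3 0 1
3 1 1 2 3 0

38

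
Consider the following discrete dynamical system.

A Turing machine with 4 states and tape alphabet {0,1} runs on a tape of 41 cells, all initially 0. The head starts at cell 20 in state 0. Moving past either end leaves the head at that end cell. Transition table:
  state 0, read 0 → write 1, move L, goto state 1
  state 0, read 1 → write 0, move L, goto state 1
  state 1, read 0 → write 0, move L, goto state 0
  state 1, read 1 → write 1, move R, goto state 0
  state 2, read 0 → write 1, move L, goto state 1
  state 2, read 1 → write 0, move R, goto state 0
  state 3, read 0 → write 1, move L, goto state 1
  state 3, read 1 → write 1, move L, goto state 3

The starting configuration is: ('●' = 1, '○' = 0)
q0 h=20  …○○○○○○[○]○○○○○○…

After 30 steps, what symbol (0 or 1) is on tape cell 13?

gen 0: q0 h=20  …○○○○○○[○]○○○○○○…
gen 1: q1 h=19  …○○○○○○[○]●○○○○○…
gen 2: q0 h=18  …○○○○○○[○]○●○○○○…
gen 3: q1 h=17  …○○○○○○[○]●○●○○○…
gen 4: q0 h=16  …○○○○○○[○]○●○●○○…
gen 5: q1 h=15  …○○○○○○[○]●○●○●○…
gen 6: q0 h=14  …○○○○○○[○]○●○●○●…
gen 7: q1 h=13  …○○○○○○[○]●○●○●○…
gen 8: q0 h=12  …○○○○○○[○]○●○●○●…
gen 9: q1 h=11  …○○○○○○[○]●○●○●○…
gen 10: q0 h=10  …○○○○○○[○]○●○●○●…
gen 11: q1 h= 9  …○○○○○○[○]●○●○●○…
gen 12: q0 h= 8  …○○○○○○[○]○●○●○●…
gen 13: q1 h= 7  …○○○○○○[○]●○●○●○…
gen 14: q0 h= 6  |○○○○○○[○]○●○●○●…
gen 15: q1 h= 5  |○○○○○[○]●○●○●○…
gen 16: q0 h= 4  |○○○○[○]○●○●○●…
gen 17: q1 h= 3  |○○○[○]●○●○●○…
gen 18: q0 h= 2  |○○[○]○●○●○●…
gen 19: q1 h= 1  |○[○]●○●○●○…
gen 20: q0 h= 0  |[○]○●○●○●…
gen 21: q1 h= 0  |[●]○●○●○●…
gen 22: q0 h= 1  |●[○]●○●○●○…
gen 23: q1 h= 0  |[●]●●○●○●…
gen 24: q0 h= 1  |●[●]●○●○●○…
gen 25: q1 h= 0  |[●]○●○●○●…
gen 26: q0 h= 1  |●[○]●○●○●○…
gen 27: q1 h= 0  |[●]●●○●○●…
gen 28: q0 h= 1  |●[●]●○●○●○…
gen 29: q1 h= 0  |[●]○●○●○●…
gen 30: q0 h= 1  |●[○]●○●○●○…

0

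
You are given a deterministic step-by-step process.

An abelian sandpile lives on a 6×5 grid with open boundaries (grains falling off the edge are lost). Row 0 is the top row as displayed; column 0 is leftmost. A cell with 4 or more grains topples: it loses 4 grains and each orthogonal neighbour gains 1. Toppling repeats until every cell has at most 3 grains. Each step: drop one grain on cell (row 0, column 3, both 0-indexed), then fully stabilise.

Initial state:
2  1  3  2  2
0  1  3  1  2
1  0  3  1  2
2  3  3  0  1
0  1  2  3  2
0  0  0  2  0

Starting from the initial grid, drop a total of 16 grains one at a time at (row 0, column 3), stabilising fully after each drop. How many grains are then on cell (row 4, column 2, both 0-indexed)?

0) 2  1  3  2  2
0  1  3  1  2
1  0  3  1  2
2  3  3  0  1
0  1  2  3  2
0  0  0  2  0
1) 2  1  3  3  2
0  1  3  1  2
1  0  3  1  2
2  3  3  0  1
0  1  2  3  2
0  0  0  2  0
2) 2  2  1  1  3
0  2  1  3  2
1  2  1  2  2
3  0  1  1  1
0  2  3  3  2
0  0  0  2  0
3) 2  2  1  2  3
0  2  1  3  2
1  2  1  2  2
3  0  1  1  1
0  2  3  3  2
0  0  0  2  0
4) 2  2  1  3  3
0  2  1  3  2
1  2  1  2  2
3  0  1  1  1
0  2  3  3  2
0  0  0  2  0
5) 2  2  2  2  1
0  2  2  1  0
1  2  1  3  3
3  0  1  1  1
0  2  3  3  2
0  0  0  2  0
6) 2  2  2  3  1
0  2  2  1  0
1  2  1  3  3
3  0  1  1  1
0  2  3  3  2
0  0  0  2  0
7) 2  2  3  0  2
0  2  2  2  0
1  2  1  3  3
3  0  1  1  1
0  2  3  3  2
0  0  0  2  0
8) 2  2  3  1  2
0  2  2  2  0
1  2  1  3  3
3  0  1  1  1
0  2  3  3  2
0  0  0  2  0
9) 2  2  3  2  2
0  2  2  2  0
1  2  1  3  3
3  0  1  1  1
0  2  3  3  2
0  0  0  2  0
10) 2  2  3  3  2
0  2  2  2  0
1  2  1  3  3
3  0  1  1  1
0  2  3  3  2
0  0  0  2  0
11) 2  3  0  1  3
0  2  3  3  0
1  2  1  3  3
3  0  1  1  1
0  2  3  3  2
0  0  0  2  0
12) 2  3  0  2  3
0  2  3  3  0
1  2  1  3  3
3  0  1  1  1
0  2  3  3  2
0  0  0  2  0
13) 2  3  0  3  3
0  2  3  3  0
1  2  1  3  3
3  0  1  1  1
0  2  3  3  2
0  0  0  2  0
14) 2  3  2  2  0
0  3  0  2  3
1  2  3  1  0
3  0  1  2  2
0  2  3  3  2
0  0  0  2  0
15) 2  3  2  3  0
0  3  0  2  3
1  2  3  1  0
3  0  1  2  2
0  2  3  3  2
0  0  0  2  0
16) 2  3  3  0  1
0  3  0  3  3
1  2  3  1  0
3  0  1  2  2
0  2  3  3  2
0  0  0  2  0

3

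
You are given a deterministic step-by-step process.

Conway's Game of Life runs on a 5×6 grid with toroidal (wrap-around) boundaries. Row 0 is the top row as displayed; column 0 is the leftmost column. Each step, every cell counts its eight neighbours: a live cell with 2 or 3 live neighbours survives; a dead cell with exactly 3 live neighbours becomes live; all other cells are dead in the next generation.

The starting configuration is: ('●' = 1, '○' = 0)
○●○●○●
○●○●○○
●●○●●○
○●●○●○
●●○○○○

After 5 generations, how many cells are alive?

14

[0] ○●○●○●
○●○●○○
●●○●●○
○●●○●○
●●○○○○
[1] ○●○○●○
○●○●○●
●○○○●●
○○○○●○
○○○●●●
[2] ○○○○○○
○●●●○○
●○○●○○
●○○○○○
○○○●○●
[3] ○○○●●○
○●●●○○
●○○●○○
●○○○●●
○○○○○○
[4] ○○○●●○
○●○○○○
●○○●○○
●○○○●●
○○○●○○
[5] ○○●●●○
○○●●●○
●●○○●○
●○○●●●
○○○●○○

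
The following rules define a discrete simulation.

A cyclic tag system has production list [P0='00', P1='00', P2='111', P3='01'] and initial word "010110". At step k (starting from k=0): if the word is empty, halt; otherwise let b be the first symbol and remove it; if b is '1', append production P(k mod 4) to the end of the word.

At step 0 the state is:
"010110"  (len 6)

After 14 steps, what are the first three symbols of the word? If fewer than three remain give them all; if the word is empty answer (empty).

k=0  "010110"  (len 6)
k=1  "10110"  (len 5)
k=2  "011000"  (len 6)
k=3  "11000"  (len 5)
k=4  "100001"  (len 6)
k=5  "0000100"  (len 7)
k=6  "000100"  (len 6)
k=7  "00100"  (len 5)
k=8  "0100"  (len 4)
k=9  "100"  (len 3)
k=10  "0000"  (len 4)
k=11  "000"  (len 3)
k=12  "00"  (len 2)
k=13  "0"  (len 1)
k=14  (halted — word empty)

(empty)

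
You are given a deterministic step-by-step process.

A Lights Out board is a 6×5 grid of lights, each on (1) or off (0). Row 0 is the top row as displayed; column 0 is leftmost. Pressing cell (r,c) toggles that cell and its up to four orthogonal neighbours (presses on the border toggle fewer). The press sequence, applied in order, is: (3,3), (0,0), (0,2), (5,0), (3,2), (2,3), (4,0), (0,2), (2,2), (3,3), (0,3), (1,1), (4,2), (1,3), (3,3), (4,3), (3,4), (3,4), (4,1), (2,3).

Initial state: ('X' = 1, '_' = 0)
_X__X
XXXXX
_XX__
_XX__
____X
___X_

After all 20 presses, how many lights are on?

0) _X__X
XXXXX
_XX__
_XX__
____X
___X_
1) _X__X
XXXXX
_XXX_
_X_XX
___XX
___X_
2) X___X
_XXXX
_XXX_
_X_XX
___XX
___X_
3) XXXXX
_X_XX
_XXX_
_X_XX
___XX
___X_
4) XXXXX
_X_XX
_XXX_
_X_XX
X__XX
XX_X_
5) XXXXX
_X_XX
_X_X_
__X_X
X_XXX
XX_X_
6) XXXXX
_X__X
_XX_X
__XXX
X_XXX
XX_X_
7) XXXXX
_X__X
_XX_X
X_XXX
_XXXX
_X_X_
8) X___X
_XX_X
_XX_X
X_XXX
_XXXX
_X_X_
9) X___X
_X__X
___XX
X__XX
_XXXX
_X_X_
10) X___X
_X__X
____X
X_X__
_XX_X
_X_X_
11) X_XX_
_X_XX
____X
X_X__
_XX_X
_X_X_
12) XXXX_
X_XXX
_X__X
X_X__
_XX_X
_X_X_
13) XXXX_
X_XXX
_X__X
X____
___XX
_XXX_
14) XXX__
X____
_X_XX
X____
___XX
_XXX_
15) XXX__
X____
_X__X
X_XXX
____X
_XXX_
16) XXX__
X____
_X__X
X_X_X
__XX_
_XX__
17) XXX__
X____
_X___
X_XX_
__XXX
_XX__
18) XXX__
X____
_X__X
X_X_X
__XX_
_XX__
19) XXX__
X____
_X__X
XXX_X
XX_X_
__X__
20) XXX__
X__X_
_XXX_
XXXXX
XX_X_
__X__

17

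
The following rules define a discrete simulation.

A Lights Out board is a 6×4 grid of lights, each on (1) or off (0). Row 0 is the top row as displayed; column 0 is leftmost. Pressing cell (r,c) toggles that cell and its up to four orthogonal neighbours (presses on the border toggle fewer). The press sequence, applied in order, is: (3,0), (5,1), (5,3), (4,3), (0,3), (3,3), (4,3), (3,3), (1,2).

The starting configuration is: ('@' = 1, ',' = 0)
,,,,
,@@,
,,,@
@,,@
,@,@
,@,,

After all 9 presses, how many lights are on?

9

k=0  ,,,,
,@@,
,,,@
@,,@
,@,@
,@,,
k=1  ,,,,
,@@,
@,,@
,@,@
@@,@
,@,,
k=2  ,,,,
,@@,
@,,@
,@,@
@,,@
@,@,
k=3  ,,,,
,@@,
@,,@
,@,@
@,,,
@,,@
k=4  ,,,,
,@@,
@,,@
,@,,
@,@@
@,,,
k=5  ,,@@
,@@@
@,,@
,@,,
@,@@
@,,,
k=6  ,,@@
,@@@
@,,,
,@@@
@,@,
@,,,
k=7  ,,@@
,@@@
@,,,
,@@,
@,,@
@,,@
k=8  ,,@@
,@@@
@,,@
,@,@
@,,,
@,,@
k=9  ,,,@
,,,,
@,@@
,@,@
@,,,
@,,@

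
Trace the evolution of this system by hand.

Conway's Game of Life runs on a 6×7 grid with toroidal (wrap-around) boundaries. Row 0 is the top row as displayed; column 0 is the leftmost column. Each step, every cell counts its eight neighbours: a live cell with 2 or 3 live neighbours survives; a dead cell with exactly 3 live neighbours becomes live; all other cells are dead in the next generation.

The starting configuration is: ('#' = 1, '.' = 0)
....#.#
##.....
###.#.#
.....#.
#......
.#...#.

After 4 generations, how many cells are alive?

9

k=0  ....#.#
##.....
###.#.#
.....#.
#......
.#...#.
k=1  .#...##
..##...
..#..##
.....#.
......#
#....##
k=2  .##.##.
#####..
..#####
.....#.
#......
.......
k=3  #...##.
#......
#.....#
...#.#.
.......
.#.....
k=4  ##....#
##...#.
#.....#
......#
.......
.......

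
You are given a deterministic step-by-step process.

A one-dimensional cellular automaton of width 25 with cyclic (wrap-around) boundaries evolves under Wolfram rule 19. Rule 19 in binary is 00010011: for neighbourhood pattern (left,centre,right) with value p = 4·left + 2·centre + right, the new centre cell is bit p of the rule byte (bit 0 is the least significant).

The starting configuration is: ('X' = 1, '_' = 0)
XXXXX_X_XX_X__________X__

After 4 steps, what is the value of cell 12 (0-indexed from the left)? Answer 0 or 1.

0

gen 0: XXXXX_X_XX_X__________X__
gen 1: ____________XXXXXXXXXX_XX
gen 2: XXXXXXXXXXXX_____________
gen 3: ____________XXXXXXXXXXXXX
gen 4: XXXXXXXXXXXX_____________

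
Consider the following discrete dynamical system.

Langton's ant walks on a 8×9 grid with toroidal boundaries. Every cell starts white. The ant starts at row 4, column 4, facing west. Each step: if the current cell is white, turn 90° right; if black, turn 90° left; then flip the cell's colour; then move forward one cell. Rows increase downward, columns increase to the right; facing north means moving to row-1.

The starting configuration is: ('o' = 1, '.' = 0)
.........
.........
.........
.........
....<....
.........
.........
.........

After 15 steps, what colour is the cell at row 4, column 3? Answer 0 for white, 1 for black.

1

gen 0: .........
.........
.........
.........
....<....
.........
.........
.........
gen 1: .........
.........
.........
....^....
....o....
.........
.........
.........
gen 2: .........
.........
.........
....o>...
....o....
.........
.........
.........
gen 3: .........
.........
.........
....oo...
....ov...
.........
.........
.........
gen 4: .........
.........
.........
....oo...
....<o...
.........
.........
.........
gen 5: .........
.........
.........
....oo...
.....o...
....v....
.........
.........
gen 6: .........
.........
.........
....oo...
.....o...
...<o....
.........
.........
gen 7: .........
.........
.........
....oo...
...^.o...
...oo....
.........
.........
gen 8: .........
.........
.........
....oo...
...o>o...
...oo....
.........
.........
gen 9: .........
.........
.........
....oo...
...ooo...
...ov....
.........
.........
gen 10: .........
.........
.........
....oo...
...ooo...
...o.>...
.........
.........
gen 11: .........
.........
.........
....oo...
...ooo...
...o.o...
.....v...
.........
gen 12: .........
.........
.........
....oo...
...ooo...
...o.o...
....<o...
.........
gen 13: .........
.........
.........
....oo...
...ooo...
...o^o...
....oo...
.........
gen 14: .........
.........
.........
....oo...
...ooo...
...oo>...
....oo...
.........
gen 15: .........
.........
.........
....oo...
...oo^...
...oo....
....oo...
.........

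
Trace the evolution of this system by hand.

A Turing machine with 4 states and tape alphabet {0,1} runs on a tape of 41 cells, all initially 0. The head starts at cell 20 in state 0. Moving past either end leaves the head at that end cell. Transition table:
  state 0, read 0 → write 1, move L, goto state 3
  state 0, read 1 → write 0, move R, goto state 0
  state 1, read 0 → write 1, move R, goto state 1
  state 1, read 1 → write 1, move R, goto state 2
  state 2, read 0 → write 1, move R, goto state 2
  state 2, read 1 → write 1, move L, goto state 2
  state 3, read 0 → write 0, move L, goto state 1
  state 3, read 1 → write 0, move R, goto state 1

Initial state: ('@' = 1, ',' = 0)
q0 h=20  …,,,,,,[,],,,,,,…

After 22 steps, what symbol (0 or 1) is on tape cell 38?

k=0  q0 h=20  …,,,,,,[,],,,,,,…
k=1  q3 h=19  …,,,,,,[,]@,,,,,…
k=2  q1 h=18  …,,,,,,[,],@,,,,…
k=3  q1 h=19  …,,,,,@[,]@,,,,,…
k=4  q1 h=20  …,,,,@@[@],,,,,,…
k=5  q2 h=21  …,,,@@@[,],,,,,,…
k=6  q2 h=22  …,,@@@@[,],,,,,,…
k=7  q2 h=23  …,@@@@@[,],,,,,,…
k=8  q2 h=24  …@@@@@@[,],,,,,,…
k=9  q2 h=25  …@@@@@@[,],,,,,,…
k=10  q2 h=26  …@@@@@@[,],,,,,,…
k=11  q2 h=27  …@@@@@@[,],,,,,,…
k=12  q2 h=28  …@@@@@@[,],,,,,,…
k=13  q2 h=29  …@@@@@@[,],,,,,,…
k=14  q2 h=30  …@@@@@@[,],,,,,,…
k=15  q2 h=31  …@@@@@@[,],,,,,,…
k=16  q2 h=32  …@@@@@@[,],,,,,,…
k=17  q2 h=33  …@@@@@@[,],,,,,,…
k=18  q2 h=34  …@@@@@@[,],,,,,,|
k=19  q2 h=35  …@@@@@@[,],,,,,|
k=20  q2 h=36  …@@@@@@[,],,,,|
k=21  q2 h=37  …@@@@@@[,],,,|
k=22  q2 h=38  …@@@@@@[,],,|

0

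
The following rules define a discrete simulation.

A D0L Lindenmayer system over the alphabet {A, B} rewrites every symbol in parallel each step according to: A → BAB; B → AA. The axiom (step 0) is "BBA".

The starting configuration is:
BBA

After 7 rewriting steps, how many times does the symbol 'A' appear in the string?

t=0: BBA
t=1: AAAABAB
t=2: BABBABBABBABAABABAA
t=3: AABABAAAABABAAAABABAAAABABAABABBABAABABAABABBAB
t=4: BABBABAABABAABABBABBABBABAABABAABABBABBABBABAABABAABABBABB…BABAABABBABAABABAAAABABAABABBABAABABAABABBABAABABAAAABABAA  (len 123)
t=5: AABABAAAABABAABABBABAABABAABABBABAABABAAAABABAAAABABAAAABA…BABBABAABABAAAABABAABABBABAABABAABABBABBABBABAABABAABABBAB  (len 311)
t=6: BABBABAABABAABABBABBABBABAABABAABABBABAABABAAAABABAABABBAB…ABAAAABABAAAABABAAAABABAABABBABAABABAABABBABAABABAAAABABAA  (len 803)
t=7: AABABAAAABABAABABBABAABABAABABBABAABABAAAABABAAAABABAAAABA…BABBABAABABAAAABABAABABBABAABABAABABBABBABBABAABABAABABBAB  (len 2047)

1165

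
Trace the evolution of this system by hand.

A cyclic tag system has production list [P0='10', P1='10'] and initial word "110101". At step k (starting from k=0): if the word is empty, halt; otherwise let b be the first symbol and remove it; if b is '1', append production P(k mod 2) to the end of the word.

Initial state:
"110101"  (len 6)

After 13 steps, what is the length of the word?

[0] "110101"  (len 6)
[1] "1010110"  (len 7)
[2] "01011010"  (len 8)
[3] "1011010"  (len 7)
[4] "01101010"  (len 8)
[5] "1101010"  (len 7)
[6] "10101010"  (len 8)
[7] "010101010"  (len 9)
[8] "10101010"  (len 8)
[9] "010101010"  (len 9)
[10] "10101010"  (len 8)
[11] "010101010"  (len 9)
[12] "10101010"  (len 8)
[13] "010101010"  (len 9)

9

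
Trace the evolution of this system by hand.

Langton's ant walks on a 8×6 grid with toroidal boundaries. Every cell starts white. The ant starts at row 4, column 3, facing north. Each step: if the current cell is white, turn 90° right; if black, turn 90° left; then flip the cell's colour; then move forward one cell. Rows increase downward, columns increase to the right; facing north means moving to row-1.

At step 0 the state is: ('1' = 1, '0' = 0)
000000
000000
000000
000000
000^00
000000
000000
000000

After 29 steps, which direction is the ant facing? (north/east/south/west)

gen 0: 000000
000000
000000
000000
000^00
000000
000000
000000
gen 1: 000000
000000
000000
000000
0001>0
000000
000000
000000
gen 2: 000000
000000
000000
000000
000110
0000v0
000000
000000
gen 3: 000000
000000
000000
000000
000110
000<10
000000
000000
gen 4: 000000
000000
000000
000000
000^10
000110
000000
000000
gen 5: 000000
000000
000000
000000
00<010
000110
000000
000000
gen 6: 000000
000000
000000
00^000
001010
000110
000000
000000
gen 7: 000000
000000
000000
001>00
001010
000110
000000
000000
gen 8: 000000
000000
000000
001100
001v10
000110
000000
000000
gen 9: 000000
000000
000000
001100
00<110
000110
000000
000000
gen 10: 000000
000000
000000
001100
000110
00v110
000000
000000
gen 11: 000000
000000
000000
001100
000110
0<1110
000000
000000
gen 12: 000000
000000
000000
001100
0^0110
011110
000000
000000
gen 13: 000000
000000
000000
001100
01>110
011110
000000
000000
gen 14: 000000
000000
000000
001100
011110
01v110
000000
000000
gen 15: 000000
000000
000000
001100
011110
010>10
000000
000000
gen 16: 000000
000000
000000
001100
011^10
010010
000000
000000
gen 17: 000000
000000
000000
001100
01<010
010010
000000
000000
gen 18: 000000
000000
000000
001100
010010
01v010
000000
000000
gen 19: 000000
000000
000000
001100
010010
0<1010
000000
000000
gen 20: 000000
000000
000000
001100
010010
001010
0v0000
000000
gen 21: 000000
000000
000000
001100
010010
001010
<10000
000000
gen 22: 000000
000000
000000
001100
010010
^01010
110000
000000
gen 23: 000000
000000
000000
001100
010010
1>1010
110000
000000
gen 24: 000000
000000
000000
001100
010010
111010
1v0000
000000
gen 25: 000000
000000
000000
001100
010010
111010
10>000
000000
gen 26: 000000
000000
000000
001100
010010
111010
101000
00v000
gen 27: 000000
000000
000000
001100
010010
111010
101000
0<1000
gen 28: 000000
000000
000000
001100
010010
111010
1^1000
011000
gen 29: 000000
000000
000000
001100
010010
111010
11>000
011000

east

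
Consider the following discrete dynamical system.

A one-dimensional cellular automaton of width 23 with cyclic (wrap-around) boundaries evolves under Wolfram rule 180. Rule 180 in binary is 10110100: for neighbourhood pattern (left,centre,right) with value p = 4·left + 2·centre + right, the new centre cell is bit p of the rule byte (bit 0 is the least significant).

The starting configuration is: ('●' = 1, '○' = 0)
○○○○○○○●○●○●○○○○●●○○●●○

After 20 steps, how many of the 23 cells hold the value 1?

gen 0: ○○○○○○○●○●○●○○○○●●○○●●○
gen 1: ○○○○○○○●●●●●●○○○○○●○○○●
gen 2: ●○○○○○○○●●●●○●○○○○●●○○●
gen 3: ○●○○○○○○○●●○●●●○○○○○●○○
gen 4: ○●●○○○○○○○○●○●○●○○○○●●○
gen 5: ○○○●○○○○○○○●●●●●●○○○○○●
gen 6: ●○○●●○○○○○○○●●●●○●○○○○●
gen 7: ○●○○○●○○○○○○○●●○●●●○○○○
gen 8: ○●●○○●●○○○○○○○○●○●○●○○○
gen 9: ○○○●○○○●○○○○○○○●●●●●●○○
gen 10: ○○○●●○○●●○○○○○○○●●●●○●○
gen 11: ○○○○○●○○○●○○○○○○○●●○●●●
gen 12: ●○○○○●●○○●●○○○○○○○○●○●○
gen 13: ●●○○○○○●○○○●○○○○○○○●●●●
gen 14: ●○●○○○○●●○○●●○○○○○○○●●●
gen 15: ○●●●○○○○○●○○○●○○○○○○○●●
gen 16: ●○●○●○○○○●●○○●●○○○○○○○○
gen 17: ●●●●●●○○○○○●○○○●○○○○○○○
gen 18: ○●●●●○●○○○○●●○○●●○○○○○○
gen 19: ○○●●○●●●○○○○○●○○○●○○○○○
gen 20: ○○○○●○●○●○○○○●●○○●●○○○○

7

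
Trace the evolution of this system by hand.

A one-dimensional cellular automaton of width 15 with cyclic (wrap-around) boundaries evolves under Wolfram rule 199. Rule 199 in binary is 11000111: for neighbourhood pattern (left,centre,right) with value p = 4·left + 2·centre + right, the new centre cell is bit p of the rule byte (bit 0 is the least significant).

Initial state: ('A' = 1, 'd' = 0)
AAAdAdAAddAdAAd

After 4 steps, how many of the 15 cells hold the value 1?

gen 0: AAAdAdAAddAdAAd
gen 1: dAAdAddAdAAddAd
gen 2: AdAdAdAAddAdAAd
gen 3: AdAdAddAdAAddAd
gen 4: AdAdAdAAddAdAAd

8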